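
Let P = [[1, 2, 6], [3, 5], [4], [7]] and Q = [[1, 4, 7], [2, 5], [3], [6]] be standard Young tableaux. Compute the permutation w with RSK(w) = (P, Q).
7 4 1 5 3 2 6

Reverse RSK: for i = n, n-1, ..., 1, locate i in Q, remove the corresponding corner cell from P, and reverse-bump its entry up through P; the value ejected from row 1 is w(i).

So w = 7 4 1 5 3 2 6.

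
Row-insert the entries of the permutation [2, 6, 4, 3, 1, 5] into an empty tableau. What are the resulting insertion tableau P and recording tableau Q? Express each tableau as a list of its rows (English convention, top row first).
Insert each entry of the permutation into P by Schensted row insertion, recording in Q the position of each new cell.

After inserting 2: P = [[2]].
After inserting 6: P = [[2, 6]].
After inserting 4: P = [[2, 4], [6]].
After inserting 3: P = [[2, 3], [4], [6]].
After inserting 1: P = [[1, 3], [2], [4], [6]].
After inserting 5: P = [[1, 3, 5], [2], [4], [6]].

So P = [[1, 3, 5], [2], [4], [6]], Q = [[1, 2, 6], [3], [4], [5]].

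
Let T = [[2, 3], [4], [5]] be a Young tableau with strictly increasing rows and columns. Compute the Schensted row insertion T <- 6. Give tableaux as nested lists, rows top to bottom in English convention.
[[2, 3, 6], [4], [5]]

6 is larger than every entry of row 1, so it is appended to row 1. The new tableau is [[2, 3, 6], [4], [5]].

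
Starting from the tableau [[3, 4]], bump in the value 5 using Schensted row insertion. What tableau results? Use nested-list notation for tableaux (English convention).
5 is larger than every entry of row 1, so it is appended to row 1. The new tableau is [[3, 4, 5]].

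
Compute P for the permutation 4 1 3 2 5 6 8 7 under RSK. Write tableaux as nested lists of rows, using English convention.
P = [[1, 2, 5, 6, 7], [3, 8], [4]]

Insert 4: appended to row 1. P = [[4]].
Insert 1: 1 bumps 4 from row 1; 4 starts row 2. P = [[1], [4]].
Insert 3: appended to row 1. P = [[1, 3], [4]].
Insert 2: 2 bumps 3 from row 1; 3 bumps 4 from row 2; 4 starts row 3. P = [[1, 2], [3], [4]].
Insert 5: appended to row 1. P = [[1, 2, 5], [3], [4]].
Insert 6: appended to row 1. P = [[1, 2, 5, 6], [3], [4]].
Insert 8: appended to row 1. P = [[1, 2, 5, 6, 8], [3], [4]].
Insert 7: 7 bumps 8 from row 1; 8 appends to row 2. P = [[1, 2, 5, 6, 7], [3, 8], [4]].

So P = [[1, 2, 5, 6, 7], [3, 8], [4]].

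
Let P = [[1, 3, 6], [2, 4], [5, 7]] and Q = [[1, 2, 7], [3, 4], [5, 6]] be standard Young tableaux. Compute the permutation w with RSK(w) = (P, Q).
5 7 2 4 1 3 6

Reverse the RSK construction: for i from n down to 1, find the cell of Q containing i, remove the entry at that cell from P, and reverse-bump it up through P; the value ejected from row 1 is w(i).

Step i=7: Q has 7 at row 1, column 3; remove that cell from P, ejecting 6. So w(7) = 6. P is now [[1, 3], [2, 4], [5, 7]].
Step i=6: Q has 6 at row 3, column 2; remove 7 from row 3 of P and reverse-bump: 7 enters row 2 and ejects 4; 4 enters row 1 and ejects 3. So w(6) = 3. P is now [[1, 4], [2, 7], [5]].
Step i=5: Q has 5 at row 3, column 1; remove 5 from row 3 of P and reverse-bump: 5 enters row 2 and ejects 2; 2 enters row 1 and ejects 1. So w(5) = 1. P is now [[2, 4], [5, 7]].
Step i=4: Q has 4 at row 2, column 2; remove 7 from row 2 of P and reverse-bump: 7 enters row 1 and ejects 4. So w(4) = 4. P is now [[2, 7], [5]].
Step i=3: Q has 3 at row 2, column 1; remove 5 from row 2 of P and reverse-bump: 5 enters row 1 and ejects 2. So w(3) = 2. P is now [[5, 7]].
Step i=2: Q has 2 at row 1, column 2; remove that cell from P, ejecting 7. So w(2) = 7. P is now [[5]].
Step i=1: Q has 1 at row 1, column 1; remove that cell from P, ejecting 5. So w(1) = 5. P is now [].

So w = 5 7 2 4 1 3 6.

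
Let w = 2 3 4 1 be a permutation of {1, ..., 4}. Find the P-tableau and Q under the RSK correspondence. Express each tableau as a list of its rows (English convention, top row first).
P = [[1, 3, 4], [2]], Q = [[1, 2, 3], [4]]

Insert each entry of the permutation into P by Schensted row insertion, recording in Q the position of each new cell.

After inserting 2: P = [[2]].
After inserting 3: P = [[2, 3]].
After inserting 4: P = [[2, 3, 4]].
After inserting 1: P = [[1, 3, 4], [2]].

So P = [[1, 3, 4], [2]], Q = [[1, 2, 3], [4]].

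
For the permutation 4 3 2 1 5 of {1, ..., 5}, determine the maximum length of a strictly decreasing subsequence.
4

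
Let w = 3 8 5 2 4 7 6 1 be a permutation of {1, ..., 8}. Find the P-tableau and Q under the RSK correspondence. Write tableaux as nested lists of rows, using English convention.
Insert each entry of the permutation into P by Schensted row insertion, recording in Q the position of each new cell.

After inserting 3: P = [[3]].
After inserting 8: P = [[3, 8]].
After inserting 5: P = [[3, 5], [8]].
After inserting 2: P = [[2, 5], [3], [8]].
After inserting 4: P = [[2, 4], [3, 5], [8]].
After inserting 7: P = [[2, 4, 7], [3, 5], [8]].
After inserting 6: P = [[2, 4, 6], [3, 5, 7], [8]].
After inserting 1: P = [[1, 4, 6], [2, 5, 7], [3], [8]].

So P = [[1, 4, 6], [2, 5, 7], [3], [8]], Q = [[1, 2, 6], [3, 5, 7], [4], [8]].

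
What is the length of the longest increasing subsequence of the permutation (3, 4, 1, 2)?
2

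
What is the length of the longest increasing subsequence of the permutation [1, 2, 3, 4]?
4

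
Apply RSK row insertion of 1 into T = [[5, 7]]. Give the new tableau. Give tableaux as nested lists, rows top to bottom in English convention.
[[1, 7], [5]]

In row 1, 1 replaces 5 (the leftmost entry greater than 1); 5 is bumped to row 2. 5 starts a new row 2. The new tableau is [[1, 7], [5]].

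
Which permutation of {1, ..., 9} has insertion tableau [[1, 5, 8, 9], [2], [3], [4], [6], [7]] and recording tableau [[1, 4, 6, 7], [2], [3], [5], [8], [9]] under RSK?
7 6 4 5 3 8 9 2 1

Reverse the RSK construction: for i from n down to 1, find the cell of Q containing i, remove the entry at that cell from P, and reverse-bump it up through P; the value ejected from row 1 is w(i).

Step i=9: Q has 9 at row 6, column 1; remove 7 from row 6 of P and reverse-bump: 7 enters row 5 and ejects 6; 6 enters row 4 and ejects 4; 4 enters row 3 and ejects 3; 3 enters row 2 and ejects 2; 2 enters row 1 and ejects 1. So w(9) = 1. P is now [[2, 5, 8, 9], [3], [4], [6], [7]].
Step i=8: Q has 8 at row 5, column 1; remove 7 from row 5 of P and reverse-bump: 7 enters row 4 and ejects 6; 6 enters row 3 and ejects 4; 4 enters row 2 and ejects 3; 3 enters row 1 and ejects 2. So w(8) = 2. P is now [[3, 5, 8, 9], [4], [6], [7]].
Step i=7: Q has 7 at row 1, column 4; remove that cell from P, ejecting 9. So w(7) = 9. P is now [[3, 5, 8], [4], [6], [7]].
Step i=6: Q has 6 at row 1, column 3; remove that cell from P, ejecting 8. So w(6) = 8. P is now [[3, 5], [4], [6], [7]].
Step i=5: Q has 5 at row 4, column 1; remove 7 from row 4 of P and reverse-bump: 7 enters row 3 and ejects 6; 6 enters row 2 and ejects 4; 4 enters row 1 and ejects 3. So w(5) = 3. P is now [[4, 5], [6], [7]].
Step i=4: Q has 4 at row 1, column 2; remove that cell from P, ejecting 5. So w(4) = 5. P is now [[4], [6], [7]].
Step i=3: Q has 3 at row 3, column 1; remove 7 from row 3 of P and reverse-bump: 7 enters row 2 and ejects 6; 6 enters row 1 and ejects 4. So w(3) = 4. P is now [[6], [7]].
Step i=2: Q has 2 at row 2, column 1; remove 7 from row 2 of P and reverse-bump: 7 enters row 1 and ejects 6. So w(2) = 6. P is now [[7]].
Step i=1: Q has 1 at row 1, column 1; remove that cell from P, ejecting 7. So w(1) = 7. P is now [].

So w = 7 6 4 5 3 8 9 2 1.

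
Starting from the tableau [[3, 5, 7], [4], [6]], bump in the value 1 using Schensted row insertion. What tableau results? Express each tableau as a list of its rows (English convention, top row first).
In row 1, 1 replaces 3 (the leftmost entry greater than 1); 3 is bumped to row 2. In row 2, 3 replaces 4 (the leftmost entry greater than 3); 4 is bumped to row 3. In row 3, 4 replaces 6 (the leftmost entry greater than 4); 6 is bumped to row 4. 6 starts a new row 4. The new tableau is [[1, 5, 7], [3], [4], [6]].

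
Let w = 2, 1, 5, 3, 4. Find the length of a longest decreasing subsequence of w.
2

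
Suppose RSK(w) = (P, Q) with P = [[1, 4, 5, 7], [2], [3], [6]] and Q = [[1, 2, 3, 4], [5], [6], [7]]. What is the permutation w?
Reverse the RSK construction: for i from n down to 1, find the cell of Q containing i, remove the entry at that cell from P, and reverse-bump it up through P; the value ejected from row 1 is w(i).

Step i=7: Q has 7 at row 4, column 1; remove 6 from row 4 of P and reverse-bump: 6 enters row 3 and ejects 3; 3 enters row 2 and ejects 2; 2 enters row 1 and ejects 1. So w(7) = 1. P is now [[2, 4, 5, 7], [3], [6]].
Step i=6: Q has 6 at row 3, column 1; remove 6 from row 3 of P and reverse-bump: 6 enters row 2 and ejects 3; 3 enters row 1 and ejects 2. So w(6) = 2. P is now [[3, 4, 5, 7], [6]].
Step i=5: Q has 5 at row 2, column 1; remove 6 from row 2 of P and reverse-bump: 6 enters row 1 and ejects 5. So w(5) = 5. P is now [[3, 4, 6, 7]].
Step i=4: Q has 4 at row 1, column 4; remove that cell from P, ejecting 7. So w(4) = 7. P is now [[3, 4, 6]].
Step i=3: Q has 3 at row 1, column 3; remove that cell from P, ejecting 6. So w(3) = 6. P is now [[3, 4]].
Step i=2: Q has 2 at row 1, column 2; remove that cell from P, ejecting 4. So w(2) = 4. P is now [[3]].
Step i=1: Q has 1 at row 1, column 1; remove that cell from P, ejecting 3. So w(1) = 3. P is now [].

So w = 3 4 6 7 5 2 1.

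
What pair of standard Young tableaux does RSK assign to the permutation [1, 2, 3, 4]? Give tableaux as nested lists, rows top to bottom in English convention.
Insert each entry of the permutation into P by Schensted row insertion, recording in Q the position of each new cell.

Insert 1: appended to row 1. P = [[1]].
Insert 2: appended to row 1. P = [[1, 2]].
Insert 3: appended to row 1. P = [[1, 2, 3]].
Insert 4: appended to row 1. P = [[1, 2, 3, 4]].

So P = [[1, 2, 3, 4]], Q = [[1, 2, 3, 4]].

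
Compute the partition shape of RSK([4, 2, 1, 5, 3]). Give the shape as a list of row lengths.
[2, 2, 1]

RSK row insertion gives P = [[1, 3], [2, 5], [4]], which has shape [2, 2, 1].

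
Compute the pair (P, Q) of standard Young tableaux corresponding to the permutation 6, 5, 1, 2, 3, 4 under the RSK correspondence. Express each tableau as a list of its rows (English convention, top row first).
P = [[1, 2, 3, 4], [5], [6]], Q = [[1, 4, 5, 6], [2], [3]]

Insert each entry of the permutation into P by Schensted row insertion, recording in Q the position of each new cell.

After inserting 6: P = [[6]].
After inserting 5: P = [[5], [6]].
After inserting 1: P = [[1], [5], [6]].
After inserting 2: P = [[1, 2], [5], [6]].
After inserting 3: P = [[1, 2, 3], [5], [6]].
After inserting 4: P = [[1, 2, 3, 4], [5], [6]].

So P = [[1, 2, 3, 4], [5], [6]], Q = [[1, 4, 5, 6], [2], [3]].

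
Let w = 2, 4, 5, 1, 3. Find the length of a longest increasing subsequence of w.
3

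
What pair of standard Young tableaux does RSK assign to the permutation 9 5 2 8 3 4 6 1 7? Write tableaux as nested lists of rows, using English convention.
Insert each entry of the permutation into P by Schensted row insertion, recording in Q the position of each new cell.

Insert 9: appended to row 1. P = [[9]].
Insert 5: 5 bumps 9 from row 1; 9 starts row 2. P = [[5], [9]].
Insert 2: 2 bumps 5 from row 1; 5 bumps 9 from row 2; 9 starts row 3. P = [[2], [5], [9]].
Insert 8: appended to row 1. P = [[2, 8], [5], [9]].
Insert 3: 3 bumps 8 from row 1; 8 appends to row 2. P = [[2, 3], [5, 8], [9]].
Insert 4: appended to row 1. P = [[2, 3, 4], [5, 8], [9]].
Insert 6: appended to row 1. P = [[2, 3, 4, 6], [5, 8], [9]].
Insert 1: 1 bumps 2 from row 1; 2 bumps 5 from row 2; 5 bumps 9 from row 3; 9 starts row 4. P = [[1, 3, 4, 6], [2, 8], [5], [9]].
Insert 7: appended to row 1. P = [[1, 3, 4, 6, 7], [2, 8], [5], [9]].

So P = [[1, 3, 4, 6, 7], [2, 8], [5], [9]], Q = [[1, 4, 6, 7, 9], [2, 5], [3], [8]].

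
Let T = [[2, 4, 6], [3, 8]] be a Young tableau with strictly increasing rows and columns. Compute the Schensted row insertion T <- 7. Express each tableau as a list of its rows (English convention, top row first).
7 is larger than every entry of row 1, so it is appended to row 1. The new tableau is [[2, 4, 6, 7], [3, 8]].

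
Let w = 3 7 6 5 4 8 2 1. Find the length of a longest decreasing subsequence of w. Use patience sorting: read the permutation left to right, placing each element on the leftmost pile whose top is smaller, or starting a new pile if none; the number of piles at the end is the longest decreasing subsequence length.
3: new pile. tops = [3]
7: onto pile 1 (replacing 3). tops = [7]
6: new pile. tops = [7, 6]
5: new pile. tops = [7, 6, 5]
4: new pile. tops = [7, 6, 5, 4]
8: onto pile 1 (replacing 7). tops = [8, 6, 5, 4]
2: new pile. tops = [8, 6, 5, 4, 2]
1: new pile. tops = [8, 6, 5, 4, 2, 1]

6 piles, so the longest decreasing subsequence has length 6.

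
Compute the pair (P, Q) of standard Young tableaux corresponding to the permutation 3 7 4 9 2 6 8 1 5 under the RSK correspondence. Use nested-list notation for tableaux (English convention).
P = [[1, 4, 5, 8], [2, 6], [3, 9], [7]], Q = [[1, 2, 4, 7], [3, 6], [5, 9], [8]]

Insert each entry of the permutation into P by Schensted row insertion, recording in Q the position of each new cell.

After inserting 3: P = [[3]].
After inserting 7: P = [[3, 7]].
After inserting 4: P = [[3, 4], [7]].
After inserting 9: P = [[3, 4, 9], [7]].
After inserting 2: P = [[2, 4, 9], [3], [7]].
After inserting 6: P = [[2, 4, 6], [3, 9], [7]].
After inserting 8: P = [[2, 4, 6, 8], [3, 9], [7]].
After inserting 1: P = [[1, 4, 6, 8], [2, 9], [3], [7]].
After inserting 5: P = [[1, 4, 5, 8], [2, 6], [3, 9], [7]].

So P = [[1, 4, 5, 8], [2, 6], [3, 9], [7]], Q = [[1, 2, 4, 7], [3, 6], [5, 9], [8]].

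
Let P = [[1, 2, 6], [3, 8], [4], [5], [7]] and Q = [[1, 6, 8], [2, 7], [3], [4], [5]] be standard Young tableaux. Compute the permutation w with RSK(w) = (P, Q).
Reverse the RSK construction: for i from n down to 1, find the cell of Q containing i, remove the entry at that cell from P, and reverse-bump it up through P; the value ejected from row 1 is w(i).

Step i=8: Q has 8 at row 1, column 3; remove that cell from P, ejecting 6. So w(8) = 6. P is now [[1, 2], [3, 8], [4], [5], [7]].
Step i=7: Q has 7 at row 2, column 2; remove 8 from row 2 of P and reverse-bump: 8 enters row 1 and ejects 2. So w(7) = 2. P is now [[1, 8], [3], [4], [5], [7]].
Step i=6: Q has 6 at row 1, column 2; remove that cell from P, ejecting 8. So w(6) = 8. P is now [[1], [3], [4], [5], [7]].
Step i=5: Q has 5 at row 5, column 1; remove 7 from row 5 of P and reverse-bump: 7 enters row 4 and ejects 5; 5 enters row 3 and ejects 4; 4 enters row 2 and ejects 3; 3 enters row 1 and ejects 1. So w(5) = 1. P is now [[3], [4], [5], [7]].
Step i=4: Q has 4 at row 4, column 1; remove 7 from row 4 of P and reverse-bump: 7 enters row 3 and ejects 5; 5 enters row 2 and ejects 4; 4 enters row 1 and ejects 3. So w(4) = 3. P is now [[4], [5], [7]].
Step i=3: Q has 3 at row 3, column 1; remove 7 from row 3 of P and reverse-bump: 7 enters row 2 and ejects 5; 5 enters row 1 and ejects 4. So w(3) = 4. P is now [[5], [7]].
Step i=2: Q has 2 at row 2, column 1; remove 7 from row 2 of P and reverse-bump: 7 enters row 1 and ejects 5. So w(2) = 5. P is now [[7]].
Step i=1: Q has 1 at row 1, column 1; remove that cell from P, ejecting 7. So w(1) = 7. P is now [].

So w = 7 5 4 3 1 8 2 6.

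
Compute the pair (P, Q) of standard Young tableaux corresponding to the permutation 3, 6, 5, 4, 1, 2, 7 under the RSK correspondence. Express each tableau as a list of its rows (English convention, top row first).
P = [[1, 2, 7], [3, 4], [5], [6]], Q = [[1, 2, 7], [3, 6], [4], [5]]

Insert each entry of the permutation into P by Schensted row insertion, recording in Q the position of each new cell.

After inserting 3: P = [[3]].
After inserting 6: P = [[3, 6]].
After inserting 5: P = [[3, 5], [6]].
After inserting 4: P = [[3, 4], [5], [6]].
After inserting 1: P = [[1, 4], [3], [5], [6]].
After inserting 2: P = [[1, 2], [3, 4], [5], [6]].
After inserting 7: P = [[1, 2, 7], [3, 4], [5], [6]].

So P = [[1, 2, 7], [3, 4], [5], [6]], Q = [[1, 2, 7], [3, 6], [4], [5]].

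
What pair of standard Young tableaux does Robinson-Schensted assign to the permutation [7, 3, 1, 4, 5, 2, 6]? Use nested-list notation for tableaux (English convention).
P = [[1, 2, 5, 6], [3, 4], [7]], Q = [[1, 4, 5, 7], [2, 6], [3]]

Insert each entry of the permutation into P by Schensted row insertion, recording in Q the position of each new cell.

Insert 7: appended to row 1. P = [[7]].
Insert 3: 3 bumps 7 from row 1; 7 starts row 2. P = [[3], [7]].
Insert 1: 1 bumps 3 from row 1; 3 bumps 7 from row 2; 7 starts row 3. P = [[1], [3], [7]].
Insert 4: appended to row 1. P = [[1, 4], [3], [7]].
Insert 5: appended to row 1. P = [[1, 4, 5], [3], [7]].
Insert 2: 2 bumps 4 from row 1; 4 appends to row 2. P = [[1, 2, 5], [3, 4], [7]].
Insert 6: appended to row 1. P = [[1, 2, 5, 6], [3, 4], [7]].

So P = [[1, 2, 5, 6], [3, 4], [7]], Q = [[1, 4, 5, 7], [2, 6], [3]].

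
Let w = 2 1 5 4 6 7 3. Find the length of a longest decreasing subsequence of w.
3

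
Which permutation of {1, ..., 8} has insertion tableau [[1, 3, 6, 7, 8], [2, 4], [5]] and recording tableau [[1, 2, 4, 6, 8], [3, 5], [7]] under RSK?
2 5 1 6 4 7 3 8

Reverse the RSK construction: for i from n down to 1, find the cell of Q containing i, remove the entry at that cell from P, and reverse-bump it up through P; the value ejected from row 1 is w(i).

Step i=8: Q has 8 at row 1, column 5; remove that cell from P, ejecting 8. So w(8) = 8. P is now [[1, 3, 6, 7], [2, 4], [5]].
Step i=7: Q has 7 at row 3, column 1; remove 5 from row 3 of P and reverse-bump: 5 enters row 2 and ejects 4; 4 enters row 1 and ejects 3. So w(7) = 3. P is now [[1, 4, 6, 7], [2, 5]].
Step i=6: Q has 6 at row 1, column 4; remove that cell from P, ejecting 7. So w(6) = 7. P is now [[1, 4, 6], [2, 5]].
Step i=5: Q has 5 at row 2, column 2; remove 5 from row 2 of P and reverse-bump: 5 enters row 1 and ejects 4. So w(5) = 4. P is now [[1, 5, 6], [2]].
Step i=4: Q has 4 at row 1, column 3; remove that cell from P, ejecting 6. So w(4) = 6. P is now [[1, 5], [2]].
Step i=3: Q has 3 at row 2, column 1; remove 2 from row 2 of P and reverse-bump: 2 enters row 1 and ejects 1. So w(3) = 1. P is now [[2, 5]].
Step i=2: Q has 2 at row 1, column 2; remove that cell from P, ejecting 5. So w(2) = 5. P is now [[2]].
Step i=1: Q has 1 at row 1, column 1; remove that cell from P, ejecting 2. So w(1) = 2. P is now [].

So w = 2 5 1 6 4 7 3 8.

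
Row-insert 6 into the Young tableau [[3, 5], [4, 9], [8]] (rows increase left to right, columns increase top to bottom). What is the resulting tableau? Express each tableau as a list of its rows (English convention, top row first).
[[3, 5, 6], [4, 9], [8]]

6 is larger than every entry of row 1, so it is appended to row 1. The new tableau is [[3, 5, 6], [4, 9], [8]].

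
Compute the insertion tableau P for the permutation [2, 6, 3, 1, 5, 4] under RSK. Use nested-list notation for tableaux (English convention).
Insert 2: appended to row 1. P = [[2]].
Insert 6: appended to row 1. P = [[2, 6]].
Insert 3: 3 bumps 6 from row 1; 6 starts row 2. P = [[2, 3], [6]].
Insert 1: 1 bumps 2 from row 1; 2 bumps 6 from row 2; 6 starts row 3. P = [[1, 3], [2], [6]].
Insert 5: appended to row 1. P = [[1, 3, 5], [2], [6]].
Insert 4: 4 bumps 5 from row 1; 5 appends to row 2. P = [[1, 3, 4], [2, 5], [6]].

So P = [[1, 3, 4], [2, 5], [6]].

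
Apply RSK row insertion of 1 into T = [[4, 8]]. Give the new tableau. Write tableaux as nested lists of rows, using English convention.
[[1, 8], [4]]

In row 1, 1 replaces 4 (the leftmost entry greater than 1); 4 is bumped to row 2. 4 starts a new row 2. The new tableau is [[1, 8], [4]].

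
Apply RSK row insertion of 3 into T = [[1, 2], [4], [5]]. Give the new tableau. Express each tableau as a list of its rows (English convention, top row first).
3 is larger than every entry of row 1, so it is appended to row 1. The new tableau is [[1, 2, 3], [4], [5]].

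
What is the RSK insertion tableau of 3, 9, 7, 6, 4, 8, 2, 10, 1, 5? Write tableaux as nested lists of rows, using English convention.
P = [[1, 4, 5, 10], [2, 8], [3], [6], [7], [9]]

Insert 3: appended to row 1. P = [[3]].
Insert 9: appended to row 1. P = [[3, 9]].
Insert 7: 7 bumps 9 from row 1; 9 starts row 2. P = [[3, 7], [9]].
Insert 6: 6 bumps 7 from row 1; 7 bumps 9 from row 2; 9 starts row 3. P = [[3, 6], [7], [9]].
Insert 4: 4 bumps 6 from row 1; 6 bumps 7 from row 2; 7 bumps 9 from row 3; 9 starts row 4. P = [[3, 4], [6], [7], [9]].
Insert 8: appended to row 1. P = [[3, 4, 8], [6], [7], [9]].
Insert 2: 2 bumps 3 from row 1; 3 bumps 6 from row 2; 6 bumps 7 from row 3; 7 bumps 9 from row 4; 9 starts row 5. P = [[2, 4, 8], [3], [6], [7], [9]].
Insert 10: appended to row 1. P = [[2, 4, 8, 10], [3], [6], [7], [9]].
Insert 1: 1 bumps 2 from row 1; 2 bumps 3 from row 2; 3 bumps 6 from row 3; 6 bumps 7 from row 4; 7 bumps 9 from row 5; 9 starts row 6. P = [[1, 4, 8, 10], [2], [3], [6], [7], [9]].
Insert 5: 5 bumps 8 from row 1; 8 appends to row 2. P = [[1, 4, 5, 10], [2, 8], [3], [6], [7], [9]].

So P = [[1, 4, 5, 10], [2, 8], [3], [6], [7], [9]].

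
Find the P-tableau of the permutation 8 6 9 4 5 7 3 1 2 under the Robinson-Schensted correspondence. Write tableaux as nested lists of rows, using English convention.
Insert 8: appended to row 1. P = [[8]].
Insert 6: 6 bumps 8 from row 1; 8 starts row 2. P = [[6], [8]].
Insert 9: appended to row 1. P = [[6, 9], [8]].
Insert 4: 4 bumps 6 from row 1; 6 bumps 8 from row 2; 8 starts row 3. P = [[4, 9], [6], [8]].
Insert 5: 5 bumps 9 from row 1; 9 appends to row 2. P = [[4, 5], [6, 9], [8]].
Insert 7: appended to row 1. P = [[4, 5, 7], [6, 9], [8]].
Insert 3: 3 bumps 4 from row 1; 4 bumps 6 from row 2; 6 bumps 8 from row 3; 8 starts row 4. P = [[3, 5, 7], [4, 9], [6], [8]].
Insert 1: 1 bumps 3 from row 1; 3 bumps 4 from row 2; 4 bumps 6 from row 3; 6 bumps 8 from row 4; 8 starts row 5. P = [[1, 5, 7], [3, 9], [4], [6], [8]].
Insert 2: 2 bumps 5 from row 1; 5 bumps 9 from row 2; 9 appends to row 3. P = [[1, 2, 7], [3, 5], [4, 9], [6], [8]].

So P = [[1, 2, 7], [3, 5], [4, 9], [6], [8]].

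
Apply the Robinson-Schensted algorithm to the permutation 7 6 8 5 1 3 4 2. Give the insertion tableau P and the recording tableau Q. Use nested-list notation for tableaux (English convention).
Insert each entry of the permutation into P by Schensted row insertion, recording in Q the position of each new cell.

Insert 7: appended to row 1. P = [[7]].
Insert 6: 6 bumps 7 from row 1; 7 starts row 2. P = [[6], [7]].
Insert 8: appended to row 1. P = [[6, 8], [7]].
Insert 5: 5 bumps 6 from row 1; 6 bumps 7 from row 2; 7 starts row 3. P = [[5, 8], [6], [7]].
Insert 1: 1 bumps 5 from row 1; 5 bumps 6 from row 2; 6 bumps 7 from row 3; 7 starts row 4. P = [[1, 8], [5], [6], [7]].
Insert 3: 3 bumps 8 from row 1; 8 appends to row 2. P = [[1, 3], [5, 8], [6], [7]].
Insert 4: appended to row 1. P = [[1, 3, 4], [5, 8], [6], [7]].
Insert 2: 2 bumps 3 from row 1; 3 bumps 5 from row 2; 5 bumps 6 from row 3; 6 bumps 7 from row 4; 7 starts row 5. P = [[1, 2, 4], [3, 8], [5], [6], [7]].

So P = [[1, 2, 4], [3, 8], [5], [6], [7]], Q = [[1, 3, 7], [2, 6], [4], [5], [8]].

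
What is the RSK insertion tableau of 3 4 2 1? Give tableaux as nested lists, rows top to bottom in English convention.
P = [[1, 4], [2], [3]]

Insert 3: appended to row 1. P = [[3]].
Insert 4: appended to row 1. P = [[3, 4]].
Insert 2: 2 bumps 3 from row 1; 3 starts row 2. P = [[2, 4], [3]].
Insert 1: 1 bumps 2 from row 1; 2 bumps 3 from row 2; 3 starts row 3. P = [[1, 4], [2], [3]].

So P = [[1, 4], [2], [3]].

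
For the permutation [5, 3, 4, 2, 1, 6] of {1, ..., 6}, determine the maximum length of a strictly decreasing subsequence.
4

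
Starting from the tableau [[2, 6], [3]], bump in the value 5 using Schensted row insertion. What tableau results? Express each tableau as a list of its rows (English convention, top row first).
In row 1, 5 replaces 6 (the leftmost entry greater than 5); 6 is bumped to row 2. 6 is appended to row 2. The new tableau is [[2, 5], [3, 6]].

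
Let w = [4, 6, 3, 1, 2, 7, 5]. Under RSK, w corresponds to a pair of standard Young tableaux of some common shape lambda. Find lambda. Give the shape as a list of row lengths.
Row-insert each entry into an empty tableau.

After inserting 4: P = [[4]].
After inserting 6: P = [[4, 6]].
After inserting 3: P = [[3, 6], [4]].
After inserting 1: P = [[1, 6], [3], [4]].
After inserting 2: P = [[1, 2], [3, 6], [4]].
After inserting 7: P = [[1, 2, 7], [3, 6], [4]].
After inserting 5: P = [[1, 2, 5], [3, 6, 7], [4]].

The final insertion tableau P = [[1, 2, 5], [3, 6, 7], [4]] has shape [3, 3, 1].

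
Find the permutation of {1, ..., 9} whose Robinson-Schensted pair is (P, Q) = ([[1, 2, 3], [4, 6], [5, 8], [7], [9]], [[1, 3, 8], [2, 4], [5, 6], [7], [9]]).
Reverse the RSK construction: for i from n down to 1, find the cell of Q containing i, remove the entry at that cell from P, and reverse-bump it up through P; the value ejected from row 1 is w(i).

Step i=9: Q has 9 at row 5, column 1; remove 9 from row 5 of P and reverse-bump: 9 enters row 4 and ejects 7; 7 enters row 3 and ejects 5; 5 enters row 2 and ejects 4; 4 enters row 1 and ejects 3. So w(9) = 3. P is now [[1, 2, 4], [5, 6], [7, 8], [9]].
Step i=8: Q has 8 at row 1, column 3; remove that cell from P, ejecting 4. So w(8) = 4. P is now [[1, 2], [5, 6], [7, 8], [9]].
Step i=7: Q has 7 at row 4, column 1; remove 9 from row 4 of P and reverse-bump: 9 enters row 3 and ejects 8; 8 enters row 2 and ejects 6; 6 enters row 1 and ejects 2. So w(7) = 2. P is now [[1, 6], [5, 8], [7, 9]].
Step i=6: Q has 6 at row 3, column 2; remove 9 from row 3 of P and reverse-bump: 9 enters row 2 and ejects 8; 8 enters row 1 and ejects 6. So w(6) = 6. P is now [[1, 8], [5, 9], [7]].
Step i=5: Q has 5 at row 3, column 1; remove 7 from row 3 of P and reverse-bump: 7 enters row 2 and ejects 5; 5 enters row 1 and ejects 1. So w(5) = 1. P is now [[5, 8], [7, 9]].
Step i=4: Q has 4 at row 2, column 2; remove 9 from row 2 of P and reverse-bump: 9 enters row 1 and ejects 8. So w(4) = 8. P is now [[5, 9], [7]].
Step i=3: Q has 3 at row 1, column 2; remove that cell from P, ejecting 9. So w(3) = 9. P is now [[5], [7]].
Step i=2: Q has 2 at row 2, column 1; remove 7 from row 2 of P and reverse-bump: 7 enters row 1 and ejects 5. So w(2) = 5. P is now [[7]].
Step i=1: Q has 1 at row 1, column 1; remove that cell from P, ejecting 7. So w(1) = 7. P is now [].

So w = 7 5 9 8 1 6 2 4 3.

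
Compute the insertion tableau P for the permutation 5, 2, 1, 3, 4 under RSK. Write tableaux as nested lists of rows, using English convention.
Insert 5: appended to row 1. P = [[5]].
Insert 2: 2 bumps 5 from row 1; 5 starts row 2. P = [[2], [5]].
Insert 1: 1 bumps 2 from row 1; 2 bumps 5 from row 2; 5 starts row 3. P = [[1], [2], [5]].
Insert 3: appended to row 1. P = [[1, 3], [2], [5]].
Insert 4: appended to row 1. P = [[1, 3, 4], [2], [5]].

So P = [[1, 3, 4], [2], [5]].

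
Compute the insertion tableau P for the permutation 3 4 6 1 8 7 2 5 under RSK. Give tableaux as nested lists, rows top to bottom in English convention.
P = [[1, 2, 5, 7], [3, 4, 6], [8]]

After inserting 3: P = [[3]].
After inserting 4: P = [[3, 4]].
After inserting 6: P = [[3, 4, 6]].
After inserting 1: P = [[1, 4, 6], [3]].
After inserting 8: P = [[1, 4, 6, 8], [3]].
After inserting 7: P = [[1, 4, 6, 7], [3, 8]].
After inserting 2: P = [[1, 2, 6, 7], [3, 4], [8]].
After inserting 5: P = [[1, 2, 5, 7], [3, 4, 6], [8]].

So P = [[1, 2, 5, 7], [3, 4, 6], [8]].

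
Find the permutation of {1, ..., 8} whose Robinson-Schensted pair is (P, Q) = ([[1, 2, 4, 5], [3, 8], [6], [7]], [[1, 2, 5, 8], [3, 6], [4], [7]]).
1 7 6 3 8 4 2 5

Reverse the RSK construction: for i from n down to 1, find the cell of Q containing i, remove the entry at that cell from P, and reverse-bump it up through P; the value ejected from row 1 is w(i).

Step i=8: Q has 8 at row 1, column 4; remove that cell from P, ejecting 5. So w(8) = 5. P is now [[1, 2, 4], [3, 8], [6], [7]].
Step i=7: Q has 7 at row 4, column 1; remove 7 from row 4 of P and reverse-bump: 7 enters row 3 and ejects 6; 6 enters row 2 and ejects 3; 3 enters row 1 and ejects 2. So w(7) = 2. P is now [[1, 3, 4], [6, 8], [7]].
Step i=6: Q has 6 at row 2, column 2; remove 8 from row 2 of P and reverse-bump: 8 enters row 1 and ejects 4. So w(6) = 4. P is now [[1, 3, 8], [6], [7]].
Step i=5: Q has 5 at row 1, column 3; remove that cell from P, ejecting 8. So w(5) = 8. P is now [[1, 3], [6], [7]].
Step i=4: Q has 4 at row 3, column 1; remove 7 from row 3 of P and reverse-bump: 7 enters row 2 and ejects 6; 6 enters row 1 and ejects 3. So w(4) = 3. P is now [[1, 6], [7]].
Step i=3: Q has 3 at row 2, column 1; remove 7 from row 2 of P and reverse-bump: 7 enters row 1 and ejects 6. So w(3) = 6. P is now [[1, 7]].
Step i=2: Q has 2 at row 1, column 2; remove that cell from P, ejecting 7. So w(2) = 7. P is now [[1]].
Step i=1: Q has 1 at row 1, column 1; remove that cell from P, ejecting 1. So w(1) = 1. P is now [].

So w = 1 7 6 3 8 4 2 5.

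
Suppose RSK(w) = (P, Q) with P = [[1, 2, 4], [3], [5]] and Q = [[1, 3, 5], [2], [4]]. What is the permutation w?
5 1 3 2 4

Reverse the RSK construction: for i from n down to 1, find the cell of Q containing i, remove the entry at that cell from P, and reverse-bump it up through P; the value ejected from row 1 is w(i).

Step i=5: Q has 5 at row 1, column 3; remove that cell from P, ejecting 4. So w(5) = 4. P is now [[1, 2], [3], [5]].
Step i=4: Q has 4 at row 3, column 1; remove 5 from row 3 of P and reverse-bump: 5 enters row 2 and ejects 3; 3 enters row 1 and ejects 2. So w(4) = 2. P is now [[1, 3], [5]].
Step i=3: Q has 3 at row 1, column 2; remove that cell from P, ejecting 3. So w(3) = 3. P is now [[1], [5]].
Step i=2: Q has 2 at row 2, column 1; remove 5 from row 2 of P and reverse-bump: 5 enters row 1 and ejects 1. So w(2) = 1. P is now [[5]].
Step i=1: Q has 1 at row 1, column 1; remove that cell from P, ejecting 5. So w(1) = 5. P is now [].

So w = 5 1 3 2 4.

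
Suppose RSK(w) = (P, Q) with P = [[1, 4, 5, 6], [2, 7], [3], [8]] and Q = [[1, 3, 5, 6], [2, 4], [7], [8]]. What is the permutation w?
Reverse the RSK construction: for i from n down to 1, find the cell of Q containing i, remove the entry at that cell from P, and reverse-bump it up through P; the value ejected from row 1 is w(i).

Step i=8: Q has 8 at row 4, column 1; remove 8 from row 4 of P and reverse-bump: 8 enters row 3 and ejects 3; 3 enters row 2 and ejects 2; 2 enters row 1 and ejects 1. So w(8) = 1. P is now [[2, 4, 5, 6], [3, 7], [8]].
Step i=7: Q has 7 at row 3, column 1; remove 8 from row 3 of P and reverse-bump: 8 enters row 2 and ejects 7; 7 enters row 1 and ejects 6. So w(7) = 6. P is now [[2, 4, 5, 7], [3, 8]].
Step i=6: Q has 6 at row 1, column 4; remove that cell from P, ejecting 7. So w(6) = 7. P is now [[2, 4, 5], [3, 8]].
Step i=5: Q has 5 at row 1, column 3; remove that cell from P, ejecting 5. So w(5) = 5. P is now [[2, 4], [3, 8]].
Step i=4: Q has 4 at row 2, column 2; remove 8 from row 2 of P and reverse-bump: 8 enters row 1 and ejects 4. So w(4) = 4. P is now [[2, 8], [3]].
Step i=3: Q has 3 at row 1, column 2; remove that cell from P, ejecting 8. So w(3) = 8. P is now [[2], [3]].
Step i=2: Q has 2 at row 2, column 1; remove 3 from row 2 of P and reverse-bump: 3 enters row 1 and ejects 2. So w(2) = 2. P is now [[3]].
Step i=1: Q has 1 at row 1, column 1; remove that cell from P, ejecting 3. So w(1) = 3. P is now [].

So w = 3 2 8 4 5 7 6 1.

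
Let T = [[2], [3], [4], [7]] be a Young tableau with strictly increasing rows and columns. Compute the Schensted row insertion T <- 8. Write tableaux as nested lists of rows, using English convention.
8 is larger than every entry of row 1, so it is appended to row 1. The new tableau is [[2, 8], [3], [4], [7]].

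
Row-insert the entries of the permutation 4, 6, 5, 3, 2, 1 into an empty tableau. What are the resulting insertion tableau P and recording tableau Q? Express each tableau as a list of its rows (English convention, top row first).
Insert each entry of the permutation into P by Schensted row insertion, recording in Q the position of each new cell.

Insert 4: appended to row 1. P = [[4]].
Insert 6: appended to row 1. P = [[4, 6]].
Insert 5: 5 bumps 6 from row 1; 6 starts row 2. P = [[4, 5], [6]].
Insert 3: 3 bumps 4 from row 1; 4 bumps 6 from row 2; 6 starts row 3. P = [[3, 5], [4], [6]].
Insert 2: 2 bumps 3 from row 1; 3 bumps 4 from row 2; 4 bumps 6 from row 3; 6 starts row 4. P = [[2, 5], [3], [4], [6]].
Insert 1: 1 bumps 2 from row 1; 2 bumps 3 from row 2; 3 bumps 4 from row 3; 4 bumps 6 from row 4; 6 starts row 5. P = [[1, 5], [2], [3], [4], [6]].

So P = [[1, 5], [2], [3], [4], [6]], Q = [[1, 2], [3], [4], [5], [6]].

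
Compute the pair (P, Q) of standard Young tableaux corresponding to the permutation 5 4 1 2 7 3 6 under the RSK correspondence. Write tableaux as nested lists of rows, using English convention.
Insert each entry of the permutation into P by Schensted row insertion, recording in Q the position of each new cell.

Insert 5: appended to row 1. P = [[5]].
Insert 4: 4 bumps 5 from row 1; 5 starts row 2. P = [[4], [5]].
Insert 1: 1 bumps 4 from row 1; 4 bumps 5 from row 2; 5 starts row 3. P = [[1], [4], [5]].
Insert 2: appended to row 1. P = [[1, 2], [4], [5]].
Insert 7: appended to row 1. P = [[1, 2, 7], [4], [5]].
Insert 3: 3 bumps 7 from row 1; 7 appends to row 2. P = [[1, 2, 3], [4, 7], [5]].
Insert 6: appended to row 1. P = [[1, 2, 3, 6], [4, 7], [5]].

So P = [[1, 2, 3, 6], [4, 7], [5]], Q = [[1, 4, 5, 7], [2, 6], [3]].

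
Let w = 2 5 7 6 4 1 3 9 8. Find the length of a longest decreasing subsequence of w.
4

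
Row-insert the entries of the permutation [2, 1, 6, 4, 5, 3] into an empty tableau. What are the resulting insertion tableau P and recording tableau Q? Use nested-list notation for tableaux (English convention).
Insert each entry of the permutation into P by Schensted row insertion, recording in Q the position of each new cell.

Insert 2: appended to row 1. P = [[2]].
Insert 1: 1 bumps 2 from row 1; 2 starts row 2. P = [[1], [2]].
Insert 6: appended to row 1. P = [[1, 6], [2]].
Insert 4: 4 bumps 6 from row 1; 6 appends to row 2. P = [[1, 4], [2, 6]].
Insert 5: appended to row 1. P = [[1, 4, 5], [2, 6]].
Insert 3: 3 bumps 4 from row 1; 4 bumps 6 from row 2; 6 starts row 3. P = [[1, 3, 5], [2, 4], [6]].

So P = [[1, 3, 5], [2, 4], [6]], Q = [[1, 3, 5], [2, 4], [6]].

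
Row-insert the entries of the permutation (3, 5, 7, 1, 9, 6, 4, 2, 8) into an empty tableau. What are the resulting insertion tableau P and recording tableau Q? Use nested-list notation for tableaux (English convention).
P = [[1, 2, 6, 8], [3, 4, 9], [5], [7]], Q = [[1, 2, 3, 5], [4, 6, 9], [7], [8]]

Insert each entry of the permutation into P by Schensted row insertion, recording in Q the position of each new cell.

Insert 3: appended to row 1. P = [[3]].
Insert 5: appended to row 1. P = [[3, 5]].
Insert 7: appended to row 1. P = [[3, 5, 7]].
Insert 1: 1 bumps 3 from row 1; 3 starts row 2. P = [[1, 5, 7], [3]].
Insert 9: appended to row 1. P = [[1, 5, 7, 9], [3]].
Insert 6: 6 bumps 7 from row 1; 7 appends to row 2. P = [[1, 5, 6, 9], [3, 7]].
Insert 4: 4 bumps 5 from row 1; 5 bumps 7 from row 2; 7 starts row 3. P = [[1, 4, 6, 9], [3, 5], [7]].
Insert 2: 2 bumps 4 from row 1; 4 bumps 5 from row 2; 5 bumps 7 from row 3; 7 starts row 4. P = [[1, 2, 6, 9], [3, 4], [5], [7]].
Insert 8: 8 bumps 9 from row 1; 9 appends to row 2. P = [[1, 2, 6, 8], [3, 4, 9], [5], [7]].

So P = [[1, 2, 6, 8], [3, 4, 9], [5], [7]], Q = [[1, 2, 3, 5], [4, 6, 9], [7], [8]].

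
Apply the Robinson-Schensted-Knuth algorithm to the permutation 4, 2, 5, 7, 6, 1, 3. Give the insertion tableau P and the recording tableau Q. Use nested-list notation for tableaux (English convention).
P = [[1, 3, 6], [2, 5], [4, 7]], Q = [[1, 3, 4], [2, 5], [6, 7]]

Insert each entry of the permutation into P by Schensted row insertion, recording in Q the position of each new cell.

Insert 4: appended to row 1. P = [[4]].
Insert 2: 2 bumps 4 from row 1; 4 starts row 2. P = [[2], [4]].
Insert 5: appended to row 1. P = [[2, 5], [4]].
Insert 7: appended to row 1. P = [[2, 5, 7], [4]].
Insert 6: 6 bumps 7 from row 1; 7 appends to row 2. P = [[2, 5, 6], [4, 7]].
Insert 1: 1 bumps 2 from row 1; 2 bumps 4 from row 2; 4 starts row 3. P = [[1, 5, 6], [2, 7], [4]].
Insert 3: 3 bumps 5 from row 1; 5 bumps 7 from row 2; 7 appends to row 3. P = [[1, 3, 6], [2, 5], [4, 7]].

So P = [[1, 3, 6], [2, 5], [4, 7]], Q = [[1, 3, 4], [2, 5], [6, 7]].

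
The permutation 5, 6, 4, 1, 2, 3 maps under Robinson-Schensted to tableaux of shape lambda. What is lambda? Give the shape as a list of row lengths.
Row-insert each entry into an empty tableau.

After inserting 5: P = [[5]].
After inserting 6: P = [[5, 6]].
After inserting 4: P = [[4, 6], [5]].
After inserting 1: P = [[1, 6], [4], [5]].
After inserting 2: P = [[1, 2], [4, 6], [5]].
After inserting 3: P = [[1, 2, 3], [4, 6], [5]].

The final insertion tableau P = [[1, 2, 3], [4, 6], [5]] has shape [3, 2, 1].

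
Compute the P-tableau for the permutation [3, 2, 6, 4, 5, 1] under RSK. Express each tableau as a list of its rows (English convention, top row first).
P = [[1, 4, 5], [2, 6], [3]]

After inserting 3: P = [[3]].
After inserting 2: P = [[2], [3]].
After inserting 6: P = [[2, 6], [3]].
After inserting 4: P = [[2, 4], [3, 6]].
After inserting 5: P = [[2, 4, 5], [3, 6]].
After inserting 1: P = [[1, 4, 5], [2, 6], [3]].

So P = [[1, 4, 5], [2, 6], [3]].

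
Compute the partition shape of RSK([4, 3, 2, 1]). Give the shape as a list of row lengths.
Row-insert each entry into an empty tableau.

After inserting 4: P = [[4]].
After inserting 3: P = [[3], [4]].
After inserting 2: P = [[2], [3], [4]].
After inserting 1: P = [[1], [2], [3], [4]].

The final insertion tableau P = [[1], [2], [3], [4]] has shape [1, 1, 1, 1].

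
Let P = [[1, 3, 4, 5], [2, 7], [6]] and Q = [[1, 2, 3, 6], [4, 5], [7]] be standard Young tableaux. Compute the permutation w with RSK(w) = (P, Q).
2 6 7 3 4 5 1

Reverse the RSK construction: for i from n down to 1, find the cell of Q containing i, remove the entry at that cell from P, and reverse-bump it up through P; the value ejected from row 1 is w(i).

Step i=7: Q has 7 at row 3, column 1; remove 6 from row 3 of P and reverse-bump: 6 enters row 2 and ejects 2; 2 enters row 1 and ejects 1. So w(7) = 1. P is now [[2, 3, 4, 5], [6, 7]].
Step i=6: Q has 6 at row 1, column 4; remove that cell from P, ejecting 5. So w(6) = 5. P is now [[2, 3, 4], [6, 7]].
Step i=5: Q has 5 at row 2, column 2; remove 7 from row 2 of P and reverse-bump: 7 enters row 1 and ejects 4. So w(5) = 4. P is now [[2, 3, 7], [6]].
Step i=4: Q has 4 at row 2, column 1; remove 6 from row 2 of P and reverse-bump: 6 enters row 1 and ejects 3. So w(4) = 3. P is now [[2, 6, 7]].
Step i=3: Q has 3 at row 1, column 3; remove that cell from P, ejecting 7. So w(3) = 7. P is now [[2, 6]].
Step i=2: Q has 2 at row 1, column 2; remove that cell from P, ejecting 6. So w(2) = 6. P is now [[2]].
Step i=1: Q has 1 at row 1, column 1; remove that cell from P, ejecting 2. So w(1) = 2. P is now [].

So w = 2 6 7 3 4 5 1.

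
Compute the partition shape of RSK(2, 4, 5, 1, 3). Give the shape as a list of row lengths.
RSK row insertion gives P = [[1, 3, 5], [2, 4]], which has shape [3, 2].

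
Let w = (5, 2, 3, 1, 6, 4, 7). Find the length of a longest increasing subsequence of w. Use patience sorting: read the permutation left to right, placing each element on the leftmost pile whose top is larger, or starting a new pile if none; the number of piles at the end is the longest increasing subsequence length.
5: new pile. tops = [5]
2: onto pile 1 (replacing 5). tops = [2]
3: new pile. tops = [2, 3]
1: onto pile 1 (replacing 2). tops = [1, 3]
6: new pile. tops = [1, 3, 6]
4: onto pile 3 (replacing 6). tops = [1, 3, 4]
7: new pile. tops = [1, 3, 4, 7]

4 piles, so the longest increasing subsequence has length 4.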